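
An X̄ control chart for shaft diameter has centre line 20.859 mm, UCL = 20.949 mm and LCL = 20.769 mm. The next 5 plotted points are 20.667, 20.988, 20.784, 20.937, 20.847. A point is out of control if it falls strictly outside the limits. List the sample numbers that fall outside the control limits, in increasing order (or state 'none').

1, 2

Compare each point to [20.769, 20.949]: sample 1 = 20.667 < LCL; sample 2 = 20.988 > UCL.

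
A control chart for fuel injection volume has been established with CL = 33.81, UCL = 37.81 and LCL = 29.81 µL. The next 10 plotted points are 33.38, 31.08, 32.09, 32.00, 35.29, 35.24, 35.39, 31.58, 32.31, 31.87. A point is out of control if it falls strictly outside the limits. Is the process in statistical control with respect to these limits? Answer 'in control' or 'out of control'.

in control

All 10 points lie within [29.81, 37.81].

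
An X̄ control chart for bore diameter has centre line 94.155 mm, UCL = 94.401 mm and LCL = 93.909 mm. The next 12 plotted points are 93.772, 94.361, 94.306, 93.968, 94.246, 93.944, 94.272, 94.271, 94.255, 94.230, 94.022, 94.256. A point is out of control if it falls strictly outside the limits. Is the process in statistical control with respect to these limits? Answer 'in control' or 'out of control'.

Compare each point to [93.909, 94.401]: sample 1 = 93.772 < LCL.

out of control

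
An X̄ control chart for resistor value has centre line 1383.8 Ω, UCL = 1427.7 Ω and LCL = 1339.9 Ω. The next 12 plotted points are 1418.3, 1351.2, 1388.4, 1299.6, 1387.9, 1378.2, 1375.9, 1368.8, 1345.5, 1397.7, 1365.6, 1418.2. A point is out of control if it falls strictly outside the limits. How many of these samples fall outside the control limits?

1

Compare each point to [1339.9, 1427.7]: sample 4 = 1299.6 < LCL.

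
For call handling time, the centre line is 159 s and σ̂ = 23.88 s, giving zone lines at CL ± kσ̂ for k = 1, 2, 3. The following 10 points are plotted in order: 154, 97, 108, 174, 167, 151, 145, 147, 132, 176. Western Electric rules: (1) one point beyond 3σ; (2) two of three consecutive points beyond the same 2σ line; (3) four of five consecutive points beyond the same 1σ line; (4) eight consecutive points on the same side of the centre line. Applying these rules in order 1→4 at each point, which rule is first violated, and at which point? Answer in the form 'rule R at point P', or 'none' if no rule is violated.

rule 2 at point 3

Zone of each point (C = within 1σ̂, B = 1σ̂–2σ̂, A = 2σ̂–3σ̂, * = beyond 3σ̂; sign = side of CL): 1:-C, 2:-A, 3:-A, 4:+C, 5:+C, 6:-C, 7:-C, 8:-C, 9:-B, 10:+C
Rule 2 (two of three consecutive points beyond the same 2σ limit) is satisfied at point 3.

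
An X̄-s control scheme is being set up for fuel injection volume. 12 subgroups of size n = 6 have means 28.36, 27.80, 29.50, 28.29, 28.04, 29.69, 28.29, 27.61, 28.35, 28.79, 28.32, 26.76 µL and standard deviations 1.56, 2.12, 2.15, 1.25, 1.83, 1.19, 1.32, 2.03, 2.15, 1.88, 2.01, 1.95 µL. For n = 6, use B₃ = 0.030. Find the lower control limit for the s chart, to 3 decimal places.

0.054

s̄ = (1.56 + 2.12 + 2.15 + 1.25 + 1.83 + 1.19 + 1.32 + 2.03 + 2.15 + 1.88 + 2.01 + 1.95) / 12 = 1.7867
LCL_s = B₃·s̄ = 0.030 × 1.7867 = 0.0536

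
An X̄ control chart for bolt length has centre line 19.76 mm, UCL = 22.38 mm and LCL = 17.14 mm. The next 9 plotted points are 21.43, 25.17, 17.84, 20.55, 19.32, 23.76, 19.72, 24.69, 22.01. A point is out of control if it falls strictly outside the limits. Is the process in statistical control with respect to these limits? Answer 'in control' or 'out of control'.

Compare each point to [17.14, 22.38]: sample 2 = 25.17 > UCL; sample 6 = 23.76 > UCL; sample 8 = 24.69 > UCL.

out of control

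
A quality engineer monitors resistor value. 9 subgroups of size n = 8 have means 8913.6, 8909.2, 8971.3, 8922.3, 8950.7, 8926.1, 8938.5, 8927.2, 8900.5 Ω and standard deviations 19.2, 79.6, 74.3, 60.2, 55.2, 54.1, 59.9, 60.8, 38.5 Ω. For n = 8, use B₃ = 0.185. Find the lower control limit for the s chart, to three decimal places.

10.315

s̄ = (19.2 + 79.6 + 74.3 + 60.2 + 55.2 + 54.1 + 59.9 + 60.8 + 38.5) / 9 = 55.7556
LCL_s = B₃·s̄ = 0.185 × 55.7556 = 10.3148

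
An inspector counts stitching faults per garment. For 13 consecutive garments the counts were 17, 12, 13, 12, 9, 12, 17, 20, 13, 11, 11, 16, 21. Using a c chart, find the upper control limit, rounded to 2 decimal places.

25.44

c̄ = (17 + 12 + 13 + 12 + 9 + 12 + 17 + 20 + 13 + 11 + 11 + 16 + 21) / 13 = 184 / 13 = 14.1538
UCL = c̄ + 3√c̄ = 14.1538 + 3 × √14.1538 = 14.1538 + 3 × 3.7622 = 25.4403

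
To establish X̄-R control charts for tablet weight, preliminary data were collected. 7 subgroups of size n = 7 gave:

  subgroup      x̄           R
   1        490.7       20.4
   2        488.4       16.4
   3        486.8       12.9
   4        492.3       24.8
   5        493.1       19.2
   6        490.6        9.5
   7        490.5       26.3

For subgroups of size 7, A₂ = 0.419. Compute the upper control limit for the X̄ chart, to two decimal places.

498.09

X̄̄ = (490.7 + 488.4 + 486.8 + 492.3 + 493.1 + 490.6 + 490.5) / 7 = 3432.4000 / 7 = 490.3429
R̄ = (20.4 + 16.4 + 12.9 + 24.8 + 19.2 + 9.5 + 26.3) / 7 = 129.5000 / 7 = 18.5000
UCL = X̄̄ + A₂·R̄ = 490.3429 + 0.419 × 18.5000 = 498.0944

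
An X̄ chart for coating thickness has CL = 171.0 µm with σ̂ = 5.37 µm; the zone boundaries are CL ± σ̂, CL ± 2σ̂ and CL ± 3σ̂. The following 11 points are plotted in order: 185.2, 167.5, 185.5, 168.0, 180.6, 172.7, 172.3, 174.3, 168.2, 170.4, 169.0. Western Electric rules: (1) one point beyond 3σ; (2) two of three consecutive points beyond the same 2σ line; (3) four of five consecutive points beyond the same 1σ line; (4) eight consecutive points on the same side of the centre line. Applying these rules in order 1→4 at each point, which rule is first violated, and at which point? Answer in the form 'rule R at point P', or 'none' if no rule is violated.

rule 2 at point 3

Zone of each point (C = within 1σ̂, B = 1σ̂–2σ̂, A = 2σ̂–3σ̂, * = beyond 3σ̂; sign = side of CL): 1:+A, 2:-C, 3:+A, 4:-C, 5:+B, 6:+C, 7:+C, 8:+C, 9:-C, 10:-C, 11:-C
Rule 2 (two of three consecutive points beyond the same 2σ limit) is satisfied at point 3.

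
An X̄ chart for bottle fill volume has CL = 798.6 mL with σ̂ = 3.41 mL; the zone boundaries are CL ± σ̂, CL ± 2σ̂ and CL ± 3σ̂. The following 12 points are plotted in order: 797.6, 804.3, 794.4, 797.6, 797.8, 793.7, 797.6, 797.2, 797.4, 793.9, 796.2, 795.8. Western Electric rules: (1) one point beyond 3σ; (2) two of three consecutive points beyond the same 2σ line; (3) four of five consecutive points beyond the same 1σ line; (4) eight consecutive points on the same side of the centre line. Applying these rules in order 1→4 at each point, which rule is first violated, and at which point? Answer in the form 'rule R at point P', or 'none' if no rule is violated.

rule 4 at point 10

Zone of each point (C = within 1σ̂, B = 1σ̂–2σ̂, A = 2σ̂–3σ̂, * = beyond 3σ̂; sign = side of CL): 1:-C, 2:+B, 3:-B, 4:-C, 5:-C, 6:-B, 7:-C, 8:-C, 9:-C, 10:-B, 11:-C, 12:-C
Rule 4 (eight consecutive points on the same side of the centre line) is satisfied at point 10.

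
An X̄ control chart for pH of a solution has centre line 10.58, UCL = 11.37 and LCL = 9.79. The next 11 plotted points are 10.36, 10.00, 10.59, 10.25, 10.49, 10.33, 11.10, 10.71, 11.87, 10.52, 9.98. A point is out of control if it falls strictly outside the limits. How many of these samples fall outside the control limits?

Compare each point to [9.79, 11.37]: sample 9 = 11.87 > UCL.

1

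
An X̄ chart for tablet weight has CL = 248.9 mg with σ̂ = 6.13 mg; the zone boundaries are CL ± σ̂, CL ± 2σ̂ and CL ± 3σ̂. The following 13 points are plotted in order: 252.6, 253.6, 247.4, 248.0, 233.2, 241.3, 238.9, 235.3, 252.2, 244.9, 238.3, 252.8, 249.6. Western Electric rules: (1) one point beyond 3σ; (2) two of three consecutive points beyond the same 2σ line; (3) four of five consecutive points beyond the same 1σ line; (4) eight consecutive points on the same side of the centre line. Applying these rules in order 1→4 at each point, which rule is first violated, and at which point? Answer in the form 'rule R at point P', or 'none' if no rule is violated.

rule 3 at point 8

Zone of each point (C = within 1σ̂, B = 1σ̂–2σ̂, A = 2σ̂–3σ̂, * = beyond 3σ̂; sign = side of CL): 1:+C, 2:+C, 3:-C, 4:-C, 5:-A, 6:-B, 7:-B, 8:-A, 9:+C, 10:-C, 11:-B, 12:+C, 13:+C
Rule 3 (four of five consecutive points beyond the same 1σ limit) is satisfied at point 8.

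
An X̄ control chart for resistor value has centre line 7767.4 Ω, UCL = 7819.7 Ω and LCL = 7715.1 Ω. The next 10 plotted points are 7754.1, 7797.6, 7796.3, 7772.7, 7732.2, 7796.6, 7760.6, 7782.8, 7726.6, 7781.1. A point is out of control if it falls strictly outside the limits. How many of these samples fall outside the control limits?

All 10 points lie within [7715.1, 7819.7].

0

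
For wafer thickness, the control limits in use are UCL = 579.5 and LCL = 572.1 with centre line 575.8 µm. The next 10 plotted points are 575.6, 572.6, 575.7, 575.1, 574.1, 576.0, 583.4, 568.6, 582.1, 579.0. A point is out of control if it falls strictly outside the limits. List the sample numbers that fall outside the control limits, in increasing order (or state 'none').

7, 8, 9

Compare each point to [572.1, 579.5]: sample 7 = 583.4 > UCL; sample 8 = 568.6 < LCL; sample 9 = 582.1 > UCL.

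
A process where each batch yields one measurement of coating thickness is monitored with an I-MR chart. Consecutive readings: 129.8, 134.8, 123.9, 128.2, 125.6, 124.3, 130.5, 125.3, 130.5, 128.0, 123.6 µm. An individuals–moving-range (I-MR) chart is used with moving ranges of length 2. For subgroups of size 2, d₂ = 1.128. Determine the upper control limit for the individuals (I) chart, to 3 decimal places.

140.341

X̄ = (129.8 + 134.8 + 123.9 + 128.2 + 125.6 + 124.3 + 130.5 + 125.3 + 130.5 + 128.0 + 123.6) / 11 = 127.6818
Moving ranges: 5.0, 10.9, 4.3, 2.6, 1.3, 6.2, 5.2, 5.2, 2.5, 4.4; M̄R̄ = 47.6000 / 10 = 4.7600
UCL = X̄ + 3·M̄R̄/d₂ = 127.6818 + 3 × 4.7600 / 1.128 = 140.3414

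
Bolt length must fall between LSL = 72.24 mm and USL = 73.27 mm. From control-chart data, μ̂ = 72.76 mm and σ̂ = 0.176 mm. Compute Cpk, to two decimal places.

0.97

Cpu = (USL − μ̂) / (3σ̂) = (73.27 − 72.76) / (3 × 0.176) = 0.9659; Cpl = (μ̂ − LSL) / (3σ̂) = (72.76 − 72.24) / (3 × 0.176) = 0.9848; Cpk = min(Cpu, Cpl) = 0.9659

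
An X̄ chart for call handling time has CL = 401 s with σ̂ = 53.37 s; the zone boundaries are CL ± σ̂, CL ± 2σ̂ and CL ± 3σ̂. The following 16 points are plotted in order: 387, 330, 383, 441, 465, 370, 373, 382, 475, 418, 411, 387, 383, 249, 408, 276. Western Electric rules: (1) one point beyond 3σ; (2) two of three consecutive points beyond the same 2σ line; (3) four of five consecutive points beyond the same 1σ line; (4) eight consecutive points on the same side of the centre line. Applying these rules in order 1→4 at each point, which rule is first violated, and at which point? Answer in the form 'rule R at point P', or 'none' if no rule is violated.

Zone of each point (C = within 1σ̂, B = 1σ̂–2σ̂, A = 2σ̂–3σ̂, * = beyond 3σ̂; sign = side of CL): 1:-C, 2:-B, 3:-C, 4:+C, 5:+B, 6:-C, 7:-C, 8:-C, 9:+B, 10:+C, 11:+C, 12:-C, 13:-C, 14:-A, 15:+C, 16:-A
Rule 2 (two of three consecutive points beyond the same 2σ limit) is satisfied at point 16.

rule 2 at point 16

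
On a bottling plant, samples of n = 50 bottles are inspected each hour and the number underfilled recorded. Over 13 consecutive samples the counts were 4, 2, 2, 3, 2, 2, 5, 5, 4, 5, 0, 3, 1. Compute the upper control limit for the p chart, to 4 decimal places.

0.1580

p̄ = Σdᵢ / (k·n) = 38 / (13 × 50) = 0.05846
UCL = p̄ + 3·√(p̄(1−p̄)/n) = 0.05846 + 3 × √(0.05846×0.94154/50) = 0.05846 + 3 × 0.03318 = 0.15800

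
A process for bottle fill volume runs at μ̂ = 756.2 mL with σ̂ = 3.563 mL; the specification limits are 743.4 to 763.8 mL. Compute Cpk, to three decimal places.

Cpu = (USL − μ̂) / (3σ̂) = (763.8 − 756.2) / (3 × 3.563) = 0.7110; Cpl = (μ̂ − LSL) / (3σ̂) = (756.2 − 743.4) / (3 × 3.563) = 1.1975; Cpk = min(Cpu, Cpl) = 0.7110

0.711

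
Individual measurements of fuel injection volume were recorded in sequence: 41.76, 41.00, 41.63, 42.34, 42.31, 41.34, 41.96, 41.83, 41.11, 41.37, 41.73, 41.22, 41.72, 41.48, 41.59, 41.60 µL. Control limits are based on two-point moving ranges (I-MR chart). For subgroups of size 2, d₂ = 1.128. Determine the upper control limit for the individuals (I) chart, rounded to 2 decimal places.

X̄ = (41.76 + 41.00 + 41.63 + 42.34 + 42.31 + 41.34 + 41.96 + 41.83 + 41.11 + 41.37 + 41.73 + 41.22 + 41.72 + 41.48 + 41.59 + 41.60) / 16 = 41.6244
Moving ranges: 0.76, 0.63, 0.71, 0.03, 0.97, 0.62, 0.13, 0.72, 0.26, 0.36, 0.51, 0.50, 0.24, 0.11, 0.01; M̄R̄ = 6.5600 / 15 = 0.4373
UCL = X̄ + 3·M̄R̄/d₂ = 41.6244 + 3 × 0.4373 / 1.128 = 42.7875

42.79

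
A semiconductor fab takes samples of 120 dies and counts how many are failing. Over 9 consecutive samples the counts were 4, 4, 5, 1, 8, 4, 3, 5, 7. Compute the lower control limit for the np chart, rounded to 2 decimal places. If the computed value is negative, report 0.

0.00

p̄ = Σdᵢ / (k·n) = 41 / (9 × 120) = 0.03796
LCL = np̄ − 3·√(np̄(1−p̄)) = 4.5556 − 3 × 2.0935 = -1.7249 → 0 (negative, so LCL = 0)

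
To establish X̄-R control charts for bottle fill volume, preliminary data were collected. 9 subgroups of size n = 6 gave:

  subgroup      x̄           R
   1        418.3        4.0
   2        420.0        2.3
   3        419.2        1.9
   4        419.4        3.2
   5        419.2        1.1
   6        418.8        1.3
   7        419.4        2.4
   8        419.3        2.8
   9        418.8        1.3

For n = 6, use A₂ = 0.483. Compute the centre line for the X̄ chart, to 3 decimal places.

419.156

X̄̄ = (418.3 + 420.0 + 419.2 + 419.4 + 419.2 + 418.8 + 419.4 + 419.3 + 418.8) / 9 = 3772.4000 / 9 = 419.1556
CL = X̄̄ = 419.1556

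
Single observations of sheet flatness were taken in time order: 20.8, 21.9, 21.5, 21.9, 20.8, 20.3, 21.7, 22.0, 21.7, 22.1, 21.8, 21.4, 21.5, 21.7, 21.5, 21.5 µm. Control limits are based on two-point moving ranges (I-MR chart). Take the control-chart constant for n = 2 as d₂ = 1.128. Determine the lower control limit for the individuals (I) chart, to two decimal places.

X̄ = (20.8 + 21.9 + 21.5 + 21.9 + 20.8 + 20.3 + 21.7 + 22.0 + 21.7 + 22.1 + 21.8 + 21.4 + 21.5 + 21.7 + 21.5 + 21.5) / 16 = 21.5063
Moving ranges: 1.1, 0.4, 0.4, 1.1, 0.5, 1.4, 0.3, 0.3, 0.4, 0.3, 0.4, 0.1, 0.2, 0.2, 0.0; M̄R̄ = 7.1000 / 15 = 0.4733
LCL = X̄ − 3·M̄R̄/d₂ = 21.5063 − 3 × 0.4733 / 1.128 = 20.2474

20.25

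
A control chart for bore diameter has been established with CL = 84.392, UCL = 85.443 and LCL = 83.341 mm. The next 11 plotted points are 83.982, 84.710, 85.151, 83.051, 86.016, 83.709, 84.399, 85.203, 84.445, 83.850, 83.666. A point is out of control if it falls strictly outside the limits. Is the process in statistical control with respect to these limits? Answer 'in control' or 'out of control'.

out of control

Compare each point to [83.341, 85.443]: sample 4 = 83.051 < LCL; sample 5 = 86.016 > UCL.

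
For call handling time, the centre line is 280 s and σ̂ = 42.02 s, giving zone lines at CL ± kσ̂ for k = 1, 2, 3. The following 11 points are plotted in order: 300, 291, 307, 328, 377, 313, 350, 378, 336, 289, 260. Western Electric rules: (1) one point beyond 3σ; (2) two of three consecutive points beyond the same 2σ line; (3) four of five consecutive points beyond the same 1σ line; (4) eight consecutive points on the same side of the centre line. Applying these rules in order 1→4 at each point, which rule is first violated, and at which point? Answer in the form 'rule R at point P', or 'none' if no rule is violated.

rule 3 at point 8

Zone of each point (C = within 1σ̂, B = 1σ̂–2σ̂, A = 2σ̂–3σ̂, * = beyond 3σ̂; sign = side of CL): 1:+C, 2:+C, 3:+C, 4:+B, 5:+A, 6:+C, 7:+B, 8:+A, 9:+B, 10:+C, 11:-C
Rule 3 (four of five consecutive points beyond the same 1σ limit) is satisfied at point 8.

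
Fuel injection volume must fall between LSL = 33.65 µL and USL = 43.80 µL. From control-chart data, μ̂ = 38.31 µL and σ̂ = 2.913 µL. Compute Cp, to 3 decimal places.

Cp = (USL − LSL) / (6σ̂) = (43.80 − 33.65) / (6 × 2.913) = 10.1500 / 17.4780 = 0.5807

0.581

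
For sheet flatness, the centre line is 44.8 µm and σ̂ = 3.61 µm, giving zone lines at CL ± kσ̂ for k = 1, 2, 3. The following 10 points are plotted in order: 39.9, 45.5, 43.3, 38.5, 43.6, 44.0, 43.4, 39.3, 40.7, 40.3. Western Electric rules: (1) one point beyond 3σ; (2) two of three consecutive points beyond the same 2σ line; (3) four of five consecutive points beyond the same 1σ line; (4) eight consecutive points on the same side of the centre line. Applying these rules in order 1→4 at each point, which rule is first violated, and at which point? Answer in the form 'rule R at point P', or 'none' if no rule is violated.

rule 4 at point 10

Zone of each point (C = within 1σ̂, B = 1σ̂–2σ̂, A = 2σ̂–3σ̂, * = beyond 3σ̂; sign = side of CL): 1:-B, 2:+C, 3:-C, 4:-B, 5:-C, 6:-C, 7:-C, 8:-B, 9:-B, 10:-B
Rule 4 (eight consecutive points on the same side of the centre line) is satisfied at point 10.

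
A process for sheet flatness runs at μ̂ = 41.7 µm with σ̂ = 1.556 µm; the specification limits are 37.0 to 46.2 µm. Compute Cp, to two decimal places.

0.99

Cp = (USL − LSL) / (6σ̂) = (46.2 − 37.0) / (6 × 1.556) = 9.2000 / 9.3360 = 0.9854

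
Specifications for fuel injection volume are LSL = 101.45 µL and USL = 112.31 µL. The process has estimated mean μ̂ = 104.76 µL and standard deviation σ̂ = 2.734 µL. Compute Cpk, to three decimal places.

Cpu = (USL − μ̂) / (3σ̂) = (112.31 − 104.76) / (3 × 2.734) = 0.9205; Cpl = (μ̂ − LSL) / (3σ̂) = (104.76 − 101.45) / (3 × 2.734) = 0.4036; Cpk = min(Cpu, Cpl) = 0.4036

0.404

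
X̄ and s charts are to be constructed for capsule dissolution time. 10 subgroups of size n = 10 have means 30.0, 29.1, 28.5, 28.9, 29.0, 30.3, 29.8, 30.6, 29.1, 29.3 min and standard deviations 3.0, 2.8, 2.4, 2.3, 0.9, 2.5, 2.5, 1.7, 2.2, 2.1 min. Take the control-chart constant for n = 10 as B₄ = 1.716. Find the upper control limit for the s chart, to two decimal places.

3.84

s̄ = (3.0 + 2.8 + 2.4 + 2.3 + 0.9 + 2.5 + 2.5 + 1.7 + 2.2 + 2.1) / 10 = 2.2400
UCL_s = B₄·s̄ = 1.716 × 2.2400 = 3.8438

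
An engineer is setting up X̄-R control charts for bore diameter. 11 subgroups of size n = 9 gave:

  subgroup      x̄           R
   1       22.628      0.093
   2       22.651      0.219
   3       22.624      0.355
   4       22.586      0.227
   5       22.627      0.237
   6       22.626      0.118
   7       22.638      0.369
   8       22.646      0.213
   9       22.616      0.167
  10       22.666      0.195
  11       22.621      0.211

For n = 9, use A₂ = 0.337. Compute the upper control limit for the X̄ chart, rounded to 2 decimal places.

22.70

X̄̄ = (22.628 + 22.651 + 22.624 + 22.586 + 22.627 + 22.626 + 22.638 + 22.646 + 22.616 + 22.666 + 22.621) / 11 = 248.9290 / 11 = 22.6299
R̄ = (0.093 + 0.219 + 0.355 + 0.227 + 0.237 + 0.118 + 0.369 + 0.213 + 0.167 + 0.195 + 0.211) / 11 = 2.4040 / 11 = 0.2185
UCL = X̄̄ + A₂·R̄ = 22.6299 + 0.337 × 0.2185 = 22.7036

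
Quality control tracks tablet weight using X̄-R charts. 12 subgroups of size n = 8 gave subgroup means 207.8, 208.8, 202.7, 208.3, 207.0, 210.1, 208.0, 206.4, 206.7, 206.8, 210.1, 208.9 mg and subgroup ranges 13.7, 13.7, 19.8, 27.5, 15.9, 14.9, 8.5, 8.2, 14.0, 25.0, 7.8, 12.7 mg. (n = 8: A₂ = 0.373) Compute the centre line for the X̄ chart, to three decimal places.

207.633

X̄̄ = (207.8 + 208.8 + 202.7 + 208.3 + 207.0 + 210.1 + 208.0 + 206.4 + 206.7 + 206.8 + 210.1 + 208.9) / 12 = 2491.6000 / 12 = 207.6333
CL = X̄̄ = 207.6333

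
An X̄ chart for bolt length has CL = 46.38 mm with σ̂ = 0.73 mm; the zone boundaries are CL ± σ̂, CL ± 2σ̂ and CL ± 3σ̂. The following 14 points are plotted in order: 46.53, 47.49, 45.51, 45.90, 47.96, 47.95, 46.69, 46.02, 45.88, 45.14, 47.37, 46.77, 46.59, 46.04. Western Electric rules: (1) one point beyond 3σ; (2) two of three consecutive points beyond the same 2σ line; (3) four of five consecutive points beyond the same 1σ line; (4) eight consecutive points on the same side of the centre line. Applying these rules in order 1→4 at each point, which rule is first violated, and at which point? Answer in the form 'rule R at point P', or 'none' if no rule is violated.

Zone of each point (C = within 1σ̂, B = 1σ̂–2σ̂, A = 2σ̂–3σ̂, * = beyond 3σ̂; sign = side of CL): 1:+C, 2:+B, 3:-B, 4:-C, 5:+A, 6:+A, 7:+C, 8:-C, 9:-C, 10:-B, 11:+B, 12:+C, 13:+C, 14:-C
Rule 2 (two of three consecutive points beyond the same 2σ limit) is satisfied at point 6.

rule 2 at point 6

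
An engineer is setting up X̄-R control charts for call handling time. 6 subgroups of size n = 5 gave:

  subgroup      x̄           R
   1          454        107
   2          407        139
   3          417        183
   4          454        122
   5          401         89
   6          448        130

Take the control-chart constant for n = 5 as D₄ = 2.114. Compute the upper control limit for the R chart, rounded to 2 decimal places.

271.30

R̄ = (107 + 139 + 183 + 122 + 89 + 130) / 6 = 770.0000 / 6 = 128.3333
UCL_R = D₄·R̄ = 2.114 × 128.3333 = 271.2967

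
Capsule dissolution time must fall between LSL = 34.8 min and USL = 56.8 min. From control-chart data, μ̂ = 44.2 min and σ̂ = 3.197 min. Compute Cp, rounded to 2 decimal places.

Cp = (USL − LSL) / (6σ̂) = (56.8 − 34.8) / (6 × 3.197) = 22.0000 / 19.1820 = 1.1469

1.15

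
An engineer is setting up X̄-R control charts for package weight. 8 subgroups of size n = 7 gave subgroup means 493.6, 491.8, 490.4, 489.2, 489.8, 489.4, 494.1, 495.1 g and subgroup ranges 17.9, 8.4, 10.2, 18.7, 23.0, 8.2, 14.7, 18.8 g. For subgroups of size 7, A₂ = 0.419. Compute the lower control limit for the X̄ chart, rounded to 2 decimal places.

X̄̄ = (493.6 + 491.8 + 490.4 + 489.2 + 489.8 + 489.4 + 494.1 + 495.1) / 8 = 3933.4000 / 8 = 491.6750
R̄ = (17.9 + 8.4 + 10.2 + 18.7 + 23.0 + 8.2 + 14.7 + 18.8) / 8 = 119.9000 / 8 = 14.9875
LCL = X̄̄ − A₂·R̄ = 491.6750 − 0.419 × 14.9875 = 485.3952

485.40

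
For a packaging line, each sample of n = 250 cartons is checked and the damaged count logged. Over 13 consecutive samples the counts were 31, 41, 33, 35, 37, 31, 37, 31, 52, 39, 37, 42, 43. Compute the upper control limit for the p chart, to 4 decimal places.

p̄ = Σdᵢ / (k·n) = 489 / (13 × 250) = 0.15046
UCL = p̄ + 3·√(p̄(1−p̄)/n) = 0.15046 + 3 × √(0.15046×0.84954/250) = 0.15046 + 3 × 0.02261 = 0.21830

0.2183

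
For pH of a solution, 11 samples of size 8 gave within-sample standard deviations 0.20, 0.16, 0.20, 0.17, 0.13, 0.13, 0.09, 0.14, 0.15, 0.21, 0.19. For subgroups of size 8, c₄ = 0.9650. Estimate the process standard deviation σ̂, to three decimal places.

s̄ = (0.20 + 0.16 + 0.20 + 0.17 + 0.13 + 0.13 + 0.09 + 0.14 + 0.15 + 0.21 + 0.19) / 11 = 0.1609
σ̂ = s̄ / c₄ = 0.1609 / 0.9650 = 0.1667

0.167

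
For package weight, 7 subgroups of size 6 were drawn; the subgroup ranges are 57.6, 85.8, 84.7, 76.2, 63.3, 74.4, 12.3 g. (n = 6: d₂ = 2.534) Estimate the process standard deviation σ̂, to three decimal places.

R̄ = (57.6 + 85.8 + 84.7 + 76.2 + 63.3 + 74.4 + 12.3) / 7 = 64.9000
σ̂ = R̄ / d₂ = 64.9000 / 2.534 = 25.6117

25.612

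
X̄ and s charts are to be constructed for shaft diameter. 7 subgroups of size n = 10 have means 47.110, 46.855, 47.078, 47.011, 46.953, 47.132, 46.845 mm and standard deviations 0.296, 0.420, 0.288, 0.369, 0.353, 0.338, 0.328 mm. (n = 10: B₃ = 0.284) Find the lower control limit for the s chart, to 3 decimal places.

0.097

s̄ = (0.296 + 0.420 + 0.288 + 0.369 + 0.353 + 0.338 + 0.328) / 7 = 0.3417
LCL_s = B₃·s̄ = 0.284 × 0.3417 = 0.0970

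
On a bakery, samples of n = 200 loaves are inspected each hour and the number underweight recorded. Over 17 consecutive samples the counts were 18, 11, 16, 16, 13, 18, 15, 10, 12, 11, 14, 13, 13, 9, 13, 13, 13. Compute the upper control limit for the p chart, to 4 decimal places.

0.1201

p̄ = Σdᵢ / (k·n) = 228 / (17 × 200) = 0.06706
UCL = p̄ + 3·√(p̄(1−p̄)/n) = 0.06706 + 3 × √(0.06706×0.93294/200) = 0.06706 + 3 × 0.01769 = 0.12012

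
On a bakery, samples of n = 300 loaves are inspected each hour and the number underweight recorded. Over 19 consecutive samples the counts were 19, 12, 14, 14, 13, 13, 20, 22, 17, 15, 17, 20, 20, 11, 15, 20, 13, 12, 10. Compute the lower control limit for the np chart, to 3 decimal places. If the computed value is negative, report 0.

4.084

p̄ = Σdᵢ / (k·n) = 297 / (19 × 300) = 0.05211
LCL = np̄ − 3·√(np̄(1−p̄)) = 15.6316 − 3 × 3.8493 = 4.0837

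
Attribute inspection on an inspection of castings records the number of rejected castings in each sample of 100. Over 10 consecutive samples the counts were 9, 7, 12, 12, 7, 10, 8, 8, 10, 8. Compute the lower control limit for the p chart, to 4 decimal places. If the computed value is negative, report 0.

p̄ = Σdᵢ / (k·n) = 91 / (10 × 100) = 0.09100
LCL = p̄ − 3·√(p̄(1−p̄)/n) = 0.09100 − 3 × 0.02876 = 0.00472

0.0047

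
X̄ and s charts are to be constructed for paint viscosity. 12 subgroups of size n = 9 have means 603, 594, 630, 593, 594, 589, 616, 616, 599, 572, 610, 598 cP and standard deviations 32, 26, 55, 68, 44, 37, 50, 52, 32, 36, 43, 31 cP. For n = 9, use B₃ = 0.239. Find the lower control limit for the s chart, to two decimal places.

s̄ = (32 + 26 + 55 + 68 + 44 + 37 + 50 + 52 + 32 + 36 + 43 + 31) / 12 = 42.1667
LCL_s = B₃·s̄ = 0.239 × 42.1667 = 10.0778

10.08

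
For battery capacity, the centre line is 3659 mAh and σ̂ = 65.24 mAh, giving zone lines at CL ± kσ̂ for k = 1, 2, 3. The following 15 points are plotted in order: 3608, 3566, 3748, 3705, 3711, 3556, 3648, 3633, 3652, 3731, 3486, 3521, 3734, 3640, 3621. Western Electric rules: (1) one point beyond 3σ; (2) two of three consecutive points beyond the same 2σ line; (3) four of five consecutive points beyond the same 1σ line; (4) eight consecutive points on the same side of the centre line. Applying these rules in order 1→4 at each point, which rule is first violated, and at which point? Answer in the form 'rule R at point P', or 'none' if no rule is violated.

Zone of each point (C = within 1σ̂, B = 1σ̂–2σ̂, A = 2σ̂–3σ̂, * = beyond 3σ̂; sign = side of CL): 1:-C, 2:-B, 3:+B, 4:+C, 5:+C, 6:-B, 7:-C, 8:-C, 9:-C, 10:+B, 11:-A, 12:-A, 13:+B, 14:-C, 15:-C
Rule 2 (two of three consecutive points beyond the same 2σ limit) is satisfied at point 12.

rule 2 at point 12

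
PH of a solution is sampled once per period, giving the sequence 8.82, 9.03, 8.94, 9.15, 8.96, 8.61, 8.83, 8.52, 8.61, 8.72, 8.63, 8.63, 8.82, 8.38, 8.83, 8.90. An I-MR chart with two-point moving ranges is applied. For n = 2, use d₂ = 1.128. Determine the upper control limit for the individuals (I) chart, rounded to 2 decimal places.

9.31

X̄ = (8.82 + 9.03 + 8.94 + 9.15 + 8.96 + 8.61 + 8.83 + 8.52 + 8.61 + 8.72 + 8.63 + 8.63 + 8.82 + 8.38 + 8.83 + 8.90) / 16 = 8.7737
Moving ranges: 0.21, 0.09, 0.21, 0.19, 0.35, 0.22, 0.31, 0.09, 0.11, 0.09, 0.00, 0.19, 0.44, 0.45, 0.07; M̄R̄ = 3.0200 / 15 = 0.2013
UCL = X̄ + 3·M̄R̄/d₂ = 8.7737 + 3 × 0.2013 / 1.128 = 9.3092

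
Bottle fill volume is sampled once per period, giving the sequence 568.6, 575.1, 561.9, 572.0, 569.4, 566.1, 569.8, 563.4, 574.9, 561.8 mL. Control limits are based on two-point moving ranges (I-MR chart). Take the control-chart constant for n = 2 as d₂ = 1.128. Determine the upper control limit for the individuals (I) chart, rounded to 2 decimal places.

589.10

X̄ = (568.6 + 575.1 + 561.9 + 572.0 + 569.4 + 566.1 + 569.8 + 563.4 + 574.9 + 561.8) / 10 = 568.3000
Moving ranges: 6.5, 13.2, 10.1, 2.6, 3.3, 3.7, 6.4, 11.5, 13.1; M̄R̄ = 70.4000 / 9 = 7.8222
UCL = X̄ + 3·M̄R̄/d₂ = 568.3000 + 3 × 7.8222 / 1.128 = 589.1038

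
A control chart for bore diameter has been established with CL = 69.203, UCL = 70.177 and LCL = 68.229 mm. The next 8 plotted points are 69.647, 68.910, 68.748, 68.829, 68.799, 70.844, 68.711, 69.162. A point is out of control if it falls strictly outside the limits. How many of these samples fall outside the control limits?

1

Compare each point to [68.229, 70.177]: sample 6 = 70.844 > UCL.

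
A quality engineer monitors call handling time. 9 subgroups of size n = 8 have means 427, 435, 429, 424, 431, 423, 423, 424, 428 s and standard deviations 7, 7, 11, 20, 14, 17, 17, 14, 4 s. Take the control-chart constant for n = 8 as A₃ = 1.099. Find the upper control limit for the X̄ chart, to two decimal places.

440.67

X̄̄ = (427 + 435 + 429 + 424 + 431 + 423 + 423 + 424 + 428) / 9 = 427.1111
s̄ = (7 + 7 + 11 + 20 + 14 + 17 + 17 + 14 + 4) / 9 = 12.3333
UCL = X̄̄ + A₃·s̄ = 427.1111 + 1.099 × 12.3333 = 440.6654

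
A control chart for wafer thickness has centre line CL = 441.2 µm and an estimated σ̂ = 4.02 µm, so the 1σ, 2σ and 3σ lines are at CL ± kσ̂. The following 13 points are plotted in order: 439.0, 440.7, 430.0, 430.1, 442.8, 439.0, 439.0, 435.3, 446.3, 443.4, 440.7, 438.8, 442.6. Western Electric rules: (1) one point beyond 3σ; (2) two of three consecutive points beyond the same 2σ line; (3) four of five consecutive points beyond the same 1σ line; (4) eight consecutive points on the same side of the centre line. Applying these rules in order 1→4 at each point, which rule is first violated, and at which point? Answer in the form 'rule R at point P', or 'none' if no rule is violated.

rule 2 at point 4

Zone of each point (C = within 1σ̂, B = 1σ̂–2σ̂, A = 2σ̂–3σ̂, * = beyond 3σ̂; sign = side of CL): 1:-C, 2:-C, 3:-A, 4:-A, 5:+C, 6:-C, 7:-C, 8:-B, 9:+B, 10:+C, 11:-C, 12:-C, 13:+C
Rule 2 (two of three consecutive points beyond the same 2σ limit) is satisfied at point 4.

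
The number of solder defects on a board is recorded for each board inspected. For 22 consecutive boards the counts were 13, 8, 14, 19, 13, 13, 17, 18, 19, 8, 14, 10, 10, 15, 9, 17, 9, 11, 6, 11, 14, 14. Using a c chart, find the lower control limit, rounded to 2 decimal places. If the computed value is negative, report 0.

2.08

c̄ = (13 + 8 + 14 + 19 + 13 + 13 + 17 + 18 + 19 + 8 + 14 + 10 + 10 + 15 + 9 + 17 + 9 + 11 + 6 + 11 + 14 + 14) / 22 = 282 / 22 = 12.8182
LCL = c̄ − 3√c̄ = 12.8182 − 3 × 3.5802 = 2.0774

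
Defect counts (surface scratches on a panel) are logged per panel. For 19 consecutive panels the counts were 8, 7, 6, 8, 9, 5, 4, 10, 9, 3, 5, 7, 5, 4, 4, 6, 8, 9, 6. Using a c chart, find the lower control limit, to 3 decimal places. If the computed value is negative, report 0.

c̄ = (8 + 7 + 6 + 8 + 9 + 5 + 4 + 10 + 9 + 3 + 5 + 7 + 5 + 4 + 4 + 6 + 8 + 9 + 6) / 19 = 123 / 19 = 6.4737
LCL = c̄ − 3√c̄ = 6.4737 − 3 × 2.5443 = -1.1593 → 0 (cannot be negative)

0.000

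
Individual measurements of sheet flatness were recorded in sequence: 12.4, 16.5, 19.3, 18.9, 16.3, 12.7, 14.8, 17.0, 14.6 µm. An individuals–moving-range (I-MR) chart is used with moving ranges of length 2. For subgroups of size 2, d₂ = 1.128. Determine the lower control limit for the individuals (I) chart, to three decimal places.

X̄ = (12.4 + 16.5 + 19.3 + 18.9 + 16.3 + 12.7 + 14.8 + 17.0 + 14.6) / 9 = 15.8333
Moving ranges: 4.1, 2.8, 0.4, 2.6, 3.6, 2.1, 2.2, 2.4; M̄R̄ = 20.2000 / 8 = 2.5250
LCL = X̄ − 3·M̄R̄/d₂ = 15.8333 − 3 × 2.5250 / 1.128 = 9.1179

9.118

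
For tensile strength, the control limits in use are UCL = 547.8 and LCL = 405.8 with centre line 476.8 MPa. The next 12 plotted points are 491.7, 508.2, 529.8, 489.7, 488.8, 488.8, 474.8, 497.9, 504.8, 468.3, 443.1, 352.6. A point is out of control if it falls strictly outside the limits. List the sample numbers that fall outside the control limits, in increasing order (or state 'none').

12

Compare each point to [405.8, 547.8]: sample 12 = 352.6 < LCL.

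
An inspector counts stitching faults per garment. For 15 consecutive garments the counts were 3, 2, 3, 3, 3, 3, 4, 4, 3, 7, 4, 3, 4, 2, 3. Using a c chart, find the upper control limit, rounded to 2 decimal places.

8.93

c̄ = (3 + 2 + 3 + 3 + 3 + 3 + 4 + 4 + 3 + 7 + 4 + 3 + 4 + 2 + 3) / 15 = 51 / 15 = 3.4000
UCL = c̄ + 3√c̄ = 3.4000 + 3 × √3.4000 = 3.4000 + 3 × 1.8439 = 8.9317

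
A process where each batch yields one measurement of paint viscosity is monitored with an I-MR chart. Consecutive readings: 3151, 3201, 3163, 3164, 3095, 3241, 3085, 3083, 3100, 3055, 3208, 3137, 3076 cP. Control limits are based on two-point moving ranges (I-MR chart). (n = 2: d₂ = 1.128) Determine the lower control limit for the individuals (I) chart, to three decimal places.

X̄ = (3151 + 3201 + 3163 + 3164 + 3095 + 3241 + 3085 + 3083 + 3100 + 3055 + 3208 + 3137 + 3076) / 13 = 3135.3077
Moving ranges: 50, 38, 1, 69, 146, 156, 2, 17, 45, 153, 71, 61; M̄R̄ = 809.0000 / 12 = 67.4167
LCL = X̄ − 3·M̄R̄/d₂ = 3135.3077 − 3 × 67.4167 / 1.128 = 2956.0080

2956.008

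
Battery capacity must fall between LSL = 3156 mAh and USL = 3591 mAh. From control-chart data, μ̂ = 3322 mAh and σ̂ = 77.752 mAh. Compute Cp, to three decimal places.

0.932

Cp = (USL − LSL) / (6σ̂) = (3591 − 3156) / (6 × 77.752) = 435.0000 / 466.5120 = 0.9325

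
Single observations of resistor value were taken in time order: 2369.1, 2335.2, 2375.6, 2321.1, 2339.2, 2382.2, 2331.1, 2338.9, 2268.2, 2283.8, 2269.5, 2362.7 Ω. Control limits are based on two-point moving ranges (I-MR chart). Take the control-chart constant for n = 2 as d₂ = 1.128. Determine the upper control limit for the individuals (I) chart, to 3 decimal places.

2438.395

X̄ = (2369.1 + 2335.2 + 2375.6 + 2321.1 + 2339.2 + 2382.2 + 2331.1 + 2338.9 + 2268.2 + 2283.8 + 2269.5 + 2362.7) / 12 = 2331.3833
Moving ranges: 33.9, 40.4, 54.5, 18.1, 43.0, 51.1, 7.8, 70.7, 15.6, 14.3, 93.2; M̄R̄ = 442.6000 / 11 = 40.2364
UCL = X̄ + 3·M̄R̄/d₂ = 2331.3833 + 3 × 40.2364 / 1.128 = 2438.3949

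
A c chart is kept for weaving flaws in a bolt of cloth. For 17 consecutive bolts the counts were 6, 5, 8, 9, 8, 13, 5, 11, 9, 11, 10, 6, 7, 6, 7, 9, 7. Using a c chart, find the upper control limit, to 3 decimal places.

c̄ = (6 + 5 + 8 + 9 + 8 + 13 + 5 + 11 + 9 + 11 + 10 + 6 + 7 + 6 + 7 + 9 + 7) / 17 = 137 / 17 = 8.0588
UCL = c̄ + 3√c̄ = 8.0588 + 3 × √8.0588 = 8.0588 + 3 × 2.8388 = 16.5752

16.575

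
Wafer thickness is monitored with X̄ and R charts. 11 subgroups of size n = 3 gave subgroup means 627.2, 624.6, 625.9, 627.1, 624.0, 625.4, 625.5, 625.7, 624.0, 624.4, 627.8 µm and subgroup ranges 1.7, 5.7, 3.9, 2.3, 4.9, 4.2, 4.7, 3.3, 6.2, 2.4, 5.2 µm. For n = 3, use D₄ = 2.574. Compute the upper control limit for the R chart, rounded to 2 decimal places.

R̄ = (1.7 + 5.7 + 3.9 + 2.3 + 4.9 + 4.2 + 4.7 + 3.3 + 6.2 + 2.4 + 5.2) / 11 = 44.5000 / 11 = 4.0455
UCL_R = D₄·R̄ = 2.574 × 4.0455 = 10.4130

10.41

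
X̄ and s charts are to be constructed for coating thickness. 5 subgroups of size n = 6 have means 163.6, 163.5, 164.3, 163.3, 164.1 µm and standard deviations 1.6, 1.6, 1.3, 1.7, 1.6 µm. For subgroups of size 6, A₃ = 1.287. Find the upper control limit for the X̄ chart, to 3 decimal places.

165.768

X̄̄ = (163.6 + 163.5 + 164.3 + 163.3 + 164.1) / 5 = 163.7600
s̄ = (1.6 + 1.6 + 1.3 + 1.7 + 1.6) / 5 = 1.5600
UCL = X̄̄ + A₃·s̄ = 163.7600 + 1.287 × 1.5600 = 165.7677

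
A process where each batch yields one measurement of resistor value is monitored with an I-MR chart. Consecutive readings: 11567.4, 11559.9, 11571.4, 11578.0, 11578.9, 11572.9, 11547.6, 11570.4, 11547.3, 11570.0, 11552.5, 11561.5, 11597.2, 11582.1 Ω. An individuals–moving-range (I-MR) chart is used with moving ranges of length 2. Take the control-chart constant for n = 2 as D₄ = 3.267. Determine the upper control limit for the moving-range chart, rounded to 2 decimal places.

Moving ranges: 7.5, 11.5, 6.6, 0.9, 6.0, 25.3, 22.8, 23.1, 22.7, 17.5, 9.0, 35.7, 15.1; M̄R̄ = 203.7000 / 13 = 15.6692
UCL_MR = D₄·M̄R̄ = 3.267 × 15.6692 = 51.1914

51.19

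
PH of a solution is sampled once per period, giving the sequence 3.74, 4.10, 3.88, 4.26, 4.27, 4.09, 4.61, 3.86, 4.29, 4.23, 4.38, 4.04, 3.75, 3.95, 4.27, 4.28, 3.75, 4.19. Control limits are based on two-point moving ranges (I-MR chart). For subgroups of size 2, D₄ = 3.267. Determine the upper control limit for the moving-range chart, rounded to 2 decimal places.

Moving ranges: 0.36, 0.22, 0.38, 0.01, 0.18, 0.52, 0.75, 0.43, 0.06, 0.15, 0.34, 0.29, 0.20, 0.32, 0.01, 0.53, 0.44; M̄R̄ = 5.1900 / 17 = 0.3053
UCL_MR = D₄·M̄R̄ = 3.267 × 0.3053 = 0.9974

1.00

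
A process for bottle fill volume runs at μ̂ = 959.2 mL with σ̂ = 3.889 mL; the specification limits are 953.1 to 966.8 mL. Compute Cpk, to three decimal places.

0.523

Cpu = (USL − μ̂) / (3σ̂) = (966.8 − 959.2) / (3 × 3.889) = 0.6514; Cpl = (μ̂ − LSL) / (3σ̂) = (959.2 − 953.1) / (3 × 3.889) = 0.5228; Cpk = min(Cpu, Cpl) = 0.5228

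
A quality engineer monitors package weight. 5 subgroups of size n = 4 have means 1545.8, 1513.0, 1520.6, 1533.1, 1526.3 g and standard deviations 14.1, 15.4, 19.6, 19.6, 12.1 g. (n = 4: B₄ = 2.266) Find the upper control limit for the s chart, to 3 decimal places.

s̄ = (14.1 + 15.4 + 19.6 + 19.6 + 12.1) / 5 = 16.1600
UCL_s = B₄·s̄ = 2.266 × 16.1600 = 36.6186

36.619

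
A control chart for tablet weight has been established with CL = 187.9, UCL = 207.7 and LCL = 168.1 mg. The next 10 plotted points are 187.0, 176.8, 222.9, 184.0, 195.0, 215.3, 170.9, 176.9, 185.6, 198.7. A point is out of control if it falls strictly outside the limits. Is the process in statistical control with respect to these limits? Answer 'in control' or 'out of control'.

Compare each point to [168.1, 207.7]: sample 3 = 222.9 > UCL; sample 6 = 215.3 > UCL.

out of control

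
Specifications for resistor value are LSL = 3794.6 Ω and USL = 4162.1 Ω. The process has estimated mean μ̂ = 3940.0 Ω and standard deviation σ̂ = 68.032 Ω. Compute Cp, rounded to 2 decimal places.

0.90

Cp = (USL − LSL) / (6σ̂) = (4162.1 − 3794.6) / (6 × 68.032) = 367.5000 / 408.1920 = 0.9003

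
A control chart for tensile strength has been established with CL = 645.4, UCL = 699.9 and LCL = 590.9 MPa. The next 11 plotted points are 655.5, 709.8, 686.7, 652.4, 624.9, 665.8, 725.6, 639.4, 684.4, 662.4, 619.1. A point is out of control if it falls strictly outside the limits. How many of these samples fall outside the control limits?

2

Compare each point to [590.9, 699.9]: sample 2 = 709.8 > UCL; sample 7 = 725.6 > UCL.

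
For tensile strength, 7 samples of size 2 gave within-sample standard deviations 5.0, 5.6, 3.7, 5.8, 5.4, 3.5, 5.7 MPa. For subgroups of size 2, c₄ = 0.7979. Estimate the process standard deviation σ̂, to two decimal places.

s̄ = (5.0 + 5.6 + 3.7 + 5.8 + 5.4 + 3.5 + 5.7) / 7 = 4.9571
σ̂ = s̄ / c₄ = 4.9571 / 0.7979 = 6.2127

6.21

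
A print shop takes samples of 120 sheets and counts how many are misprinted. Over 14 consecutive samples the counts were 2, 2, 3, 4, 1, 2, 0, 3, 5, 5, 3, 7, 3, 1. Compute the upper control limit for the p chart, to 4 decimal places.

p̄ = Σdᵢ / (k·n) = 41 / (14 × 120) = 0.02440
UCL = p̄ + 3·√(p̄(1−p̄)/n) = 0.02440 + 3 × √(0.02440×0.97560/120) = 0.02440 + 3 × 0.01409 = 0.06666

0.0667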